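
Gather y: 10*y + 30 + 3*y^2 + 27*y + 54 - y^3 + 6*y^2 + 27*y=-y^3 + 9*y^2 + 64*y + 84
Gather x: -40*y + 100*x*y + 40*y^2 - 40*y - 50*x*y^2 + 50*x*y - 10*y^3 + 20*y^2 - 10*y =x*(-50*y^2 + 150*y) - 10*y^3 + 60*y^2 - 90*y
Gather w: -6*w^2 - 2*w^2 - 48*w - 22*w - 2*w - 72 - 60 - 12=-8*w^2 - 72*w - 144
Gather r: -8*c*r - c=-8*c*r - c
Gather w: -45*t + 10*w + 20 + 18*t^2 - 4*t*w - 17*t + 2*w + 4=18*t^2 - 62*t + w*(12 - 4*t) + 24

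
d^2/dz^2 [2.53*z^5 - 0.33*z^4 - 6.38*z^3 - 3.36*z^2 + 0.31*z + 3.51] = 50.6*z^3 - 3.96*z^2 - 38.28*z - 6.72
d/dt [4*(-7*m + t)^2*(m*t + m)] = 4*m*(7*m - t)*(7*m - 3*t - 2)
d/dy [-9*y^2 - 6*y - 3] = -18*y - 6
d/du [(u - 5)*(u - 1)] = 2*u - 6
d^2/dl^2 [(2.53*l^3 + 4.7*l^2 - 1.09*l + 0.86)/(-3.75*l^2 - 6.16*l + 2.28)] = (12.5285140000001*l^3 - 100.472436*l^2 - 142.190712*l - 98.219728)/(52.734375*l^6 + 259.875*l^5 + 330.7005*l^4 - 82.263104*l^3 - 201.065904*l^2 + 96.066432*l - 11.852352)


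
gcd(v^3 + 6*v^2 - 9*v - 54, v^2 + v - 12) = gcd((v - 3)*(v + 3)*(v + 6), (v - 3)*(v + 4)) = v - 3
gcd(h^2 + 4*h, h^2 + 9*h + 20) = h + 4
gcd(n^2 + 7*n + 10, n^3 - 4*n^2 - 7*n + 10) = n + 2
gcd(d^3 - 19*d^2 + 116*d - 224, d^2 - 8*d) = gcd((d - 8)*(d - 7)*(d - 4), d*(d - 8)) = d - 8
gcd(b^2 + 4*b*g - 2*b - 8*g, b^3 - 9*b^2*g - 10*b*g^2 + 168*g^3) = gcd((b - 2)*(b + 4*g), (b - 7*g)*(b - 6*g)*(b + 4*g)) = b + 4*g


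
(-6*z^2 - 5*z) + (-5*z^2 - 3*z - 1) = -11*z^2 - 8*z - 1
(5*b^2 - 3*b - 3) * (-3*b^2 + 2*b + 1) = -15*b^4 + 19*b^3 + 8*b^2 - 9*b - 3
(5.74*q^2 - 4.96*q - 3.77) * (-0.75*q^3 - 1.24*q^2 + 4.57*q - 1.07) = -4.305*q^5 - 3.3976*q^4 + 35.2097*q^3 - 24.1342*q^2 - 11.9217*q + 4.0339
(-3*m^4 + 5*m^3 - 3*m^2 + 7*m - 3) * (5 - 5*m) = 15*m^5 - 40*m^4 + 40*m^3 - 50*m^2 + 50*m - 15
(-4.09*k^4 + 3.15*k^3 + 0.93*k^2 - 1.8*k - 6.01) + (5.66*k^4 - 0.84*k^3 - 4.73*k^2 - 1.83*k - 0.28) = 1.57*k^4 + 2.31*k^3 - 3.8*k^2 - 3.63*k - 6.29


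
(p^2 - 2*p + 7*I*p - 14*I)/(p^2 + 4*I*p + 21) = (p - 2)/(p - 3*I)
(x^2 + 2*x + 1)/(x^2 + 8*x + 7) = (x + 1)/(x + 7)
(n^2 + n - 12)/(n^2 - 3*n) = (n + 4)/n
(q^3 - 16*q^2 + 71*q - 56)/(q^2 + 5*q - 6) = (q^2 - 15*q + 56)/(q + 6)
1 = 1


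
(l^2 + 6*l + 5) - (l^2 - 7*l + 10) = 13*l - 5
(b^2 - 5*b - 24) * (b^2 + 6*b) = b^4 + b^3 - 54*b^2 - 144*b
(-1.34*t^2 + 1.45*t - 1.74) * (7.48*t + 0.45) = -10.0232*t^3 + 10.243*t^2 - 12.3627*t - 0.783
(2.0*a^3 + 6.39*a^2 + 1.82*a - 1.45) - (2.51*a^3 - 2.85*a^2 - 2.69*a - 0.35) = -0.51*a^3 + 9.24*a^2 + 4.51*a - 1.1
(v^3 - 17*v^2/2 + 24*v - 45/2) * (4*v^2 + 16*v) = 4*v^5 - 18*v^4 - 40*v^3 + 294*v^2 - 360*v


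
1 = 1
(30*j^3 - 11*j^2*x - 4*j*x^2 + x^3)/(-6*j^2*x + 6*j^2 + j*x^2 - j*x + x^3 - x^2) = (-5*j + x)/(x - 1)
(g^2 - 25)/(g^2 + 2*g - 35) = (g + 5)/(g + 7)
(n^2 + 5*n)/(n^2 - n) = (n + 5)/(n - 1)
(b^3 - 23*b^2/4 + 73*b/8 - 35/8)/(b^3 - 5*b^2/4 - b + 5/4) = (b - 7/2)/(b + 1)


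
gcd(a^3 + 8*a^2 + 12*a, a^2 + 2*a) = a^2 + 2*a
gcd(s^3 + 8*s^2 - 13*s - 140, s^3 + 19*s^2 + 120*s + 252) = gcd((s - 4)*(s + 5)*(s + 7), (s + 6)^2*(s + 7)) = s + 7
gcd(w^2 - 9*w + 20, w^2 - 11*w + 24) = 1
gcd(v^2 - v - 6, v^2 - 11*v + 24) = v - 3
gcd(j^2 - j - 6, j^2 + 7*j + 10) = j + 2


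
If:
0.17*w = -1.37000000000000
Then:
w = -8.06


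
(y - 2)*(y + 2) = y^2 - 4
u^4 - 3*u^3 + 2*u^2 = u^2*(u - 2)*(u - 1)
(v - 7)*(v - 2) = v^2 - 9*v + 14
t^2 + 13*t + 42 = (t + 6)*(t + 7)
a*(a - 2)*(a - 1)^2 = a^4 - 4*a^3 + 5*a^2 - 2*a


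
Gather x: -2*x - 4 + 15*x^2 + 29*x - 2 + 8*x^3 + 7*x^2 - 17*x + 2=8*x^3 + 22*x^2 + 10*x - 4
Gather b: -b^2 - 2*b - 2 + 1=-b^2 - 2*b - 1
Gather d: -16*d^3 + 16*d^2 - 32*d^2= -16*d^3 - 16*d^2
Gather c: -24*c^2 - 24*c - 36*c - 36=-24*c^2 - 60*c - 36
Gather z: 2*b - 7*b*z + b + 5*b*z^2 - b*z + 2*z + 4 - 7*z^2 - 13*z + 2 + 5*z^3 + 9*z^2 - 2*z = 3*b + 5*z^3 + z^2*(5*b + 2) + z*(-8*b - 13) + 6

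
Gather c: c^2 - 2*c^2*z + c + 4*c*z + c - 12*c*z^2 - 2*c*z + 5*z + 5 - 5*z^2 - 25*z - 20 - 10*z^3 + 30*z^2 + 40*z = c^2*(1 - 2*z) + c*(-12*z^2 + 2*z + 2) - 10*z^3 + 25*z^2 + 20*z - 15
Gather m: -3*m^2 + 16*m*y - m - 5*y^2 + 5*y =-3*m^2 + m*(16*y - 1) - 5*y^2 + 5*y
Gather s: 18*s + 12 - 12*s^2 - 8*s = -12*s^2 + 10*s + 12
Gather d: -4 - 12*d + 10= 6 - 12*d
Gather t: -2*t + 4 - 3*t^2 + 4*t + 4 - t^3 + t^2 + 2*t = -t^3 - 2*t^2 + 4*t + 8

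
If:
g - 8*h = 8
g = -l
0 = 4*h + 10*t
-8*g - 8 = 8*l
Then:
No Solution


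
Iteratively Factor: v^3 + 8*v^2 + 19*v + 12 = (v + 1)*(v^2 + 7*v + 12) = (v + 1)*(v + 4)*(v + 3)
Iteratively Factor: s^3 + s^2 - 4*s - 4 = (s - 2)*(s^2 + 3*s + 2) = (s - 2)*(s + 1)*(s + 2)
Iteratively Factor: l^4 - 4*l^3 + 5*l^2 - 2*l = (l - 1)*(l^3 - 3*l^2 + 2*l) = l*(l - 1)*(l^2 - 3*l + 2) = l*(l - 1)^2*(l - 2)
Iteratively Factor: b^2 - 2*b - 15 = (b - 5)*(b + 3)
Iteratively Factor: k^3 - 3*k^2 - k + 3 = (k - 3)*(k^2 - 1) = (k - 3)*(k - 1)*(k + 1)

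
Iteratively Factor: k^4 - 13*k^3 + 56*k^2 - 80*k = (k - 4)*(k^3 - 9*k^2 + 20*k) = (k - 5)*(k - 4)*(k^2 - 4*k) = (k - 5)*(k - 4)^2*(k)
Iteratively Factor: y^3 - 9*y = (y)*(y^2 - 9) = y*(y + 3)*(y - 3)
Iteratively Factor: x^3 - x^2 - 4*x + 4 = (x - 1)*(x^2 - 4) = (x - 1)*(x + 2)*(x - 2)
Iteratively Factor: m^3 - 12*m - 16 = (m + 2)*(m^2 - 2*m - 8) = (m - 4)*(m + 2)*(m + 2)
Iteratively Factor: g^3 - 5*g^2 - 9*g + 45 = (g - 5)*(g^2 - 9) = (g - 5)*(g + 3)*(g - 3)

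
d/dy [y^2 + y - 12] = 2*y + 1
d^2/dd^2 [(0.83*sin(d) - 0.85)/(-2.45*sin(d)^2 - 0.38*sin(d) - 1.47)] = (4.982075*sin(d)^5 - 21.18123*sin(d)^4 - 30.27367*sin(d)^3 + 42.271472*sin(d)^2 + 24.951927*sin(d) - 4.949794)/(2.45*sin(d)^2 + 0.38*sin(d) + 1.47)^3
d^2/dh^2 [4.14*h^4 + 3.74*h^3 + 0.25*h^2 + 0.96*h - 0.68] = 49.68*h^2 + 22.44*h + 0.5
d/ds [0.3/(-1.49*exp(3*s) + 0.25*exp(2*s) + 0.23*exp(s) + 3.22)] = (1.341*exp(2*s) - 0.15*exp(s) - 0.069)*exp(s)/(-1.49*exp(3*s) + 0.25*exp(2*s) + 0.23*exp(s) + 3.22)^2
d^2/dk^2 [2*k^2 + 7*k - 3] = 4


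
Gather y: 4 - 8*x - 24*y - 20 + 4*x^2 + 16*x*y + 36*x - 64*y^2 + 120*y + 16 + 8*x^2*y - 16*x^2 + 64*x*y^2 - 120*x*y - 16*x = -12*x^2 + 12*x + y^2*(64*x - 64) + y*(8*x^2 - 104*x + 96)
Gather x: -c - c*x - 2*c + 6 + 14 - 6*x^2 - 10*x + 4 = -3*c - 6*x^2 + x*(-c - 10) + 24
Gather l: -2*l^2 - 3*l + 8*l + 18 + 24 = -2*l^2 + 5*l + 42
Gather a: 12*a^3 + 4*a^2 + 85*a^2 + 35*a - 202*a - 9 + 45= 12*a^3 + 89*a^2 - 167*a + 36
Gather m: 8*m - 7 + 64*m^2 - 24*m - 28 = 64*m^2 - 16*m - 35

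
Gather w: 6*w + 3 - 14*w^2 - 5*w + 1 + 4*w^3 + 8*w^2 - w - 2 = 4*w^3 - 6*w^2 + 2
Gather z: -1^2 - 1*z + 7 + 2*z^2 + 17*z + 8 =2*z^2 + 16*z + 14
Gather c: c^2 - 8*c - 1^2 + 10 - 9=c^2 - 8*c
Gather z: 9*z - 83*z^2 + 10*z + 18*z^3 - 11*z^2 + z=18*z^3 - 94*z^2 + 20*z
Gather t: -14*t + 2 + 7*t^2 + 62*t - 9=7*t^2 + 48*t - 7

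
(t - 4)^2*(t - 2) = t^3 - 10*t^2 + 32*t - 32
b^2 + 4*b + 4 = (b + 2)^2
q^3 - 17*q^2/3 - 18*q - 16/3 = (q - 8)*(q + 1/3)*(q + 2)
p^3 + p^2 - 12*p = p*(p - 3)*(p + 4)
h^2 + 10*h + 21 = (h + 3)*(h + 7)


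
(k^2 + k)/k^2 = (k + 1)/k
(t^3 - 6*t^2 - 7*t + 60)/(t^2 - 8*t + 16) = (t^2 - 2*t - 15)/(t - 4)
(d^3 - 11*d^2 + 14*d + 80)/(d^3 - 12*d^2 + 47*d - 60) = (d^2 - 6*d - 16)/(d^2 - 7*d + 12)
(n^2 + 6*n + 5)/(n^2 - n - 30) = (n + 1)/(n - 6)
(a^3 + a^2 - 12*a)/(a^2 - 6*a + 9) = a*(a + 4)/(a - 3)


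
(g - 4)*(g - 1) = g^2 - 5*g + 4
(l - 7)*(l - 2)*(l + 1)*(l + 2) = l^4 - 6*l^3 - 11*l^2 + 24*l + 28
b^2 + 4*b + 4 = (b + 2)^2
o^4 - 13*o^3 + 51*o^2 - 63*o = o*(o - 7)*(o - 3)^2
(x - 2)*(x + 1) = x^2 - x - 2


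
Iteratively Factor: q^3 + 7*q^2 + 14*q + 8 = (q + 4)*(q^2 + 3*q + 2) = (q + 2)*(q + 4)*(q + 1)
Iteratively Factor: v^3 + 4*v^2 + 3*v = (v)*(v^2 + 4*v + 3) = v*(v + 3)*(v + 1)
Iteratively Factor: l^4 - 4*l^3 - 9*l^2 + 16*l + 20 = (l + 2)*(l^3 - 6*l^2 + 3*l + 10) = (l - 5)*(l + 2)*(l^2 - l - 2) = (l - 5)*(l + 1)*(l + 2)*(l - 2)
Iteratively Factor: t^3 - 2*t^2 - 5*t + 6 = (t + 2)*(t^2 - 4*t + 3) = (t - 3)*(t + 2)*(t - 1)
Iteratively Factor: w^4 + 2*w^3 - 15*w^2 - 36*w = (w + 3)*(w^3 - w^2 - 12*w) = (w - 4)*(w + 3)*(w^2 + 3*w) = (w - 4)*(w + 3)^2*(w)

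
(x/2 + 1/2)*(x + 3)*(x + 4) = x^3/2 + 4*x^2 + 19*x/2 + 6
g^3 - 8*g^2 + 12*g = g*(g - 6)*(g - 2)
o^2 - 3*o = o*(o - 3)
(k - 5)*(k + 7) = k^2 + 2*k - 35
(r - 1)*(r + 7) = r^2 + 6*r - 7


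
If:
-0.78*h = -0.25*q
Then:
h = 0.320512820512821*q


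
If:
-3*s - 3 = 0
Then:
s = -1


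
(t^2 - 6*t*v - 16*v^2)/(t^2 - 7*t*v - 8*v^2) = (t + 2*v)/(t + v)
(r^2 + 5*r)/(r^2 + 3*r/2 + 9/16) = 16*r*(r + 5)/(16*r^2 + 24*r + 9)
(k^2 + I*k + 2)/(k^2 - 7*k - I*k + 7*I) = (k + 2*I)/(k - 7)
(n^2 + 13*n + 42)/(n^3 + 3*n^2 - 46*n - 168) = (n + 7)/(n^2 - 3*n - 28)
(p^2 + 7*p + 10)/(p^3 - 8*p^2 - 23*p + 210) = (p + 2)/(p^2 - 13*p + 42)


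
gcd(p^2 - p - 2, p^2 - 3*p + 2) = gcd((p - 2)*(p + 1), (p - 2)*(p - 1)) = p - 2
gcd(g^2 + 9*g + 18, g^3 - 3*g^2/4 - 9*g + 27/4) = g + 3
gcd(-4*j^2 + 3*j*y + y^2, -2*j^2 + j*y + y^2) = -j + y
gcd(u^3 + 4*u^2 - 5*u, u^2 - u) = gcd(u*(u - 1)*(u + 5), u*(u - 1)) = u^2 - u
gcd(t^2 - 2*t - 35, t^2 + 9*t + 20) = t + 5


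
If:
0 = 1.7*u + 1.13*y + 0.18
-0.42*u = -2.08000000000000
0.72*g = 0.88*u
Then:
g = 6.05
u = 4.95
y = -7.61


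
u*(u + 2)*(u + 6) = u^3 + 8*u^2 + 12*u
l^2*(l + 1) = l^3 + l^2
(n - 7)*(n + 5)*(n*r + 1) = n^3*r - 2*n^2*r + n^2 - 35*n*r - 2*n - 35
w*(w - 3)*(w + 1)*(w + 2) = w^4 - 7*w^2 - 6*w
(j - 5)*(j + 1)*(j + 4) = j^3 - 21*j - 20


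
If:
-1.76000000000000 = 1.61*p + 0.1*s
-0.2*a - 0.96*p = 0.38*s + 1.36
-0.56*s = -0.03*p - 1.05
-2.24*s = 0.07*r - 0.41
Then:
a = -4.45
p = -1.21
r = -52.08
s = 1.81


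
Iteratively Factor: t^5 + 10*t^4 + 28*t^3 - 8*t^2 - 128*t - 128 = (t + 2)*(t^4 + 8*t^3 + 12*t^2 - 32*t - 64) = (t + 2)^2*(t^3 + 6*t^2 - 32) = (t + 2)^2*(t + 4)*(t^2 + 2*t - 8) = (t + 2)^2*(t + 4)^2*(t - 2)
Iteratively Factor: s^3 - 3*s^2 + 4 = (s - 2)*(s^2 - s - 2) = (s - 2)*(s + 1)*(s - 2)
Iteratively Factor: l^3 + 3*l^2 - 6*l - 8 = (l + 4)*(l^2 - l - 2) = (l - 2)*(l + 4)*(l + 1)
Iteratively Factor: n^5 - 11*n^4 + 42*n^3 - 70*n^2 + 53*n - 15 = (n - 1)*(n^4 - 10*n^3 + 32*n^2 - 38*n + 15) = (n - 1)^2*(n^3 - 9*n^2 + 23*n - 15) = (n - 3)*(n - 1)^2*(n^2 - 6*n + 5) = (n - 5)*(n - 3)*(n - 1)^2*(n - 1)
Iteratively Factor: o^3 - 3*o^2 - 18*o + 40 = (o + 4)*(o^2 - 7*o + 10) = (o - 5)*(o + 4)*(o - 2)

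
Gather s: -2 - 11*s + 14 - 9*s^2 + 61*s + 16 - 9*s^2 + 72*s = -18*s^2 + 122*s + 28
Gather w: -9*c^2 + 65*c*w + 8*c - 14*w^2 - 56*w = -9*c^2 + 8*c - 14*w^2 + w*(65*c - 56)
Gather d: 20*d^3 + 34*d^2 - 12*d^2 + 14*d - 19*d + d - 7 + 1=20*d^3 + 22*d^2 - 4*d - 6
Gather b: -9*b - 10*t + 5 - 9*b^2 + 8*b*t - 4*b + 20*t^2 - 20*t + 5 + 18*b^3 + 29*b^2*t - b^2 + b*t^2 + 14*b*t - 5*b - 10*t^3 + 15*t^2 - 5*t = 18*b^3 + b^2*(29*t - 10) + b*(t^2 + 22*t - 18) - 10*t^3 + 35*t^2 - 35*t + 10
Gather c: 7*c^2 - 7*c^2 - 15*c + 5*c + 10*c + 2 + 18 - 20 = 0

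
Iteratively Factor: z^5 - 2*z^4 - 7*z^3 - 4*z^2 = (z + 1)*(z^4 - 3*z^3 - 4*z^2) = (z + 1)^2*(z^3 - 4*z^2) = (z - 4)*(z + 1)^2*(z^2) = z*(z - 4)*(z + 1)^2*(z)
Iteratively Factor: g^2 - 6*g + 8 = (g - 2)*(g - 4)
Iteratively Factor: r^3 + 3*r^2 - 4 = (r + 2)*(r^2 + r - 2) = (r + 2)^2*(r - 1)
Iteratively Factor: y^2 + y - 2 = (y - 1)*(y + 2)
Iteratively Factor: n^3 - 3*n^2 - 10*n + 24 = (n + 3)*(n^2 - 6*n + 8) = (n - 4)*(n + 3)*(n - 2)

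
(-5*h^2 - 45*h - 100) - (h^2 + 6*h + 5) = -6*h^2 - 51*h - 105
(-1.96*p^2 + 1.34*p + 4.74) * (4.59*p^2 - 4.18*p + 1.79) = -8.9964*p^4 + 14.3434*p^3 + 12.647*p^2 - 17.4146*p + 8.4846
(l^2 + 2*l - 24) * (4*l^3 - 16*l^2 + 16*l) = 4*l^5 - 8*l^4 - 112*l^3 + 416*l^2 - 384*l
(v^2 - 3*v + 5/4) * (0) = 0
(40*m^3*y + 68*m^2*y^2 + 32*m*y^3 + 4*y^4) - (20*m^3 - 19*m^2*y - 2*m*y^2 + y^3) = 40*m^3*y - 20*m^3 + 68*m^2*y^2 + 19*m^2*y + 32*m*y^3 + 2*m*y^2 + 4*y^4 - y^3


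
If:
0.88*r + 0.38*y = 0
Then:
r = -0.431818181818182*y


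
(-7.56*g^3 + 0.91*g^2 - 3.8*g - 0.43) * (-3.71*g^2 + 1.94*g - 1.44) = 28.0476*g^5 - 18.0425*g^4 + 26.7498*g^3 - 7.0871*g^2 + 4.6378*g + 0.6192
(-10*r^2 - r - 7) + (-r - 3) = -10*r^2 - 2*r - 10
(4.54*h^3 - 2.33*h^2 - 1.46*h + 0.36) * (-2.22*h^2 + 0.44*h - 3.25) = -10.0788*h^5 + 7.1702*h^4 - 12.539*h^3 + 6.1309*h^2 + 4.9034*h - 1.17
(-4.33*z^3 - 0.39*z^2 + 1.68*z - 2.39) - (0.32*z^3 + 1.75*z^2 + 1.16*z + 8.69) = -4.65*z^3 - 2.14*z^2 + 0.52*z - 11.08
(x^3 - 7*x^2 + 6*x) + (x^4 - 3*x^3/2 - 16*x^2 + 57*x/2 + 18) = x^4 - x^3/2 - 23*x^2 + 69*x/2 + 18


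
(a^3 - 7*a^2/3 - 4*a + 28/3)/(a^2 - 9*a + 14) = (3*a^2 - a - 14)/(3*(a - 7))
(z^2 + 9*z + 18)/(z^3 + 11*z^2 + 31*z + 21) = (z + 6)/(z^2 + 8*z + 7)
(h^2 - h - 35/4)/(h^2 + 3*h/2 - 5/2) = (h - 7/2)/(h - 1)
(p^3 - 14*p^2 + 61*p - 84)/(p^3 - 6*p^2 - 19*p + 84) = (p - 4)/(p + 4)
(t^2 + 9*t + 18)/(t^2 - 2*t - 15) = (t + 6)/(t - 5)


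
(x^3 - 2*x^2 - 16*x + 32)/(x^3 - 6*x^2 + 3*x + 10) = (x^2 - 16)/(x^2 - 4*x - 5)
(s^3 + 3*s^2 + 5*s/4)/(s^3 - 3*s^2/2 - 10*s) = (s + 1/2)/(s - 4)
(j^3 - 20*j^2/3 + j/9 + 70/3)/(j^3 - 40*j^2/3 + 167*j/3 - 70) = (j + 5/3)/(j - 5)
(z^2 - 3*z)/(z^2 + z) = (z - 3)/(z + 1)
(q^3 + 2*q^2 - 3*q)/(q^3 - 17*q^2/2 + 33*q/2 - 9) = 2*q*(q + 3)/(2*q^2 - 15*q + 18)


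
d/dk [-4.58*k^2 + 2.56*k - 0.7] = 2.56 - 9.16*k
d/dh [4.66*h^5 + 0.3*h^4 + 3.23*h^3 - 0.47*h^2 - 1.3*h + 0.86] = 23.3*h^4 + 1.2*h^3 + 9.69*h^2 - 0.94*h - 1.3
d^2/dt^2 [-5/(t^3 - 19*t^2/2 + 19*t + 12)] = 20*((6*t - 19)*(2*t^3 - 19*t^2 + 38*t + 24) - 4*(3*t^2 - 19*t + 19)^2)/(2*t^3 - 19*t^2 + 38*t + 24)^3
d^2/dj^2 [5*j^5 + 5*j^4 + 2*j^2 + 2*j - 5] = 100*j^3 + 60*j^2 + 4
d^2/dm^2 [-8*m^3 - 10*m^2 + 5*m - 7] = -48*m - 20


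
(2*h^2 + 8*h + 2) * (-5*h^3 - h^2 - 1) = -10*h^5 - 42*h^4 - 18*h^3 - 4*h^2 - 8*h - 2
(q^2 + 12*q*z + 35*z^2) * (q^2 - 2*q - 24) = q^4 + 12*q^3*z - 2*q^3 + 35*q^2*z^2 - 24*q^2*z - 24*q^2 - 70*q*z^2 - 288*q*z - 840*z^2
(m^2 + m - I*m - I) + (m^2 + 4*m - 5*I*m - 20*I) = 2*m^2 + 5*m - 6*I*m - 21*I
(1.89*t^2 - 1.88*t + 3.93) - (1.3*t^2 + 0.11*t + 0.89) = 0.59*t^2 - 1.99*t + 3.04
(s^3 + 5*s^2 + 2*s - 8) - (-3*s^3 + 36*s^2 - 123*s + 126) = 4*s^3 - 31*s^2 + 125*s - 134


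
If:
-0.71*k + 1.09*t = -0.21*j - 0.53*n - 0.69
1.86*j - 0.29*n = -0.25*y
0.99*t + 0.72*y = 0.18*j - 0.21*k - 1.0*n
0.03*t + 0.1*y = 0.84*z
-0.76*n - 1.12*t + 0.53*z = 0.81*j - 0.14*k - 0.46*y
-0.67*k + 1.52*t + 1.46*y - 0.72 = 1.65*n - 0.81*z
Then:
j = -0.07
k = 1.32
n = -0.67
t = 0.57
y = -0.25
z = -0.01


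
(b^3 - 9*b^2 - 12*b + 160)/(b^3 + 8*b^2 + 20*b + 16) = (b^2 - 13*b + 40)/(b^2 + 4*b + 4)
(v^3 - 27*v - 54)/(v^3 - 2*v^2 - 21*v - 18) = (v + 3)/(v + 1)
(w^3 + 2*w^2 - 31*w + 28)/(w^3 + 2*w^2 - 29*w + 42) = (w^2 - 5*w + 4)/(w^2 - 5*w + 6)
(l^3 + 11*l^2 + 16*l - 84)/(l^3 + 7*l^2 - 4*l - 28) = (l + 6)/(l + 2)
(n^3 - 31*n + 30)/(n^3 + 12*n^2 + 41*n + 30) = (n^2 - 6*n + 5)/(n^2 + 6*n + 5)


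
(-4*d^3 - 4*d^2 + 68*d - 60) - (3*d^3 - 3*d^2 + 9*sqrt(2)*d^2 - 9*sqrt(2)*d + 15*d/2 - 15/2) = -7*d^3 - 9*sqrt(2)*d^2 - d^2 + 9*sqrt(2)*d + 121*d/2 - 105/2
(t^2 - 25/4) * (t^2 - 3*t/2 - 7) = t^4 - 3*t^3/2 - 53*t^2/4 + 75*t/8 + 175/4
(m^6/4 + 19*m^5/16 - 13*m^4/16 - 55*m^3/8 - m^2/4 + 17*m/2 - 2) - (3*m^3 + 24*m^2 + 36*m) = m^6/4 + 19*m^5/16 - 13*m^4/16 - 79*m^3/8 - 97*m^2/4 - 55*m/2 - 2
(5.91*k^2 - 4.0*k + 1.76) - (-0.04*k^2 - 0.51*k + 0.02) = 5.95*k^2 - 3.49*k + 1.74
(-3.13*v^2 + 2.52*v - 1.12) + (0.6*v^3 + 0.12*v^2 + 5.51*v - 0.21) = 0.6*v^3 - 3.01*v^2 + 8.03*v - 1.33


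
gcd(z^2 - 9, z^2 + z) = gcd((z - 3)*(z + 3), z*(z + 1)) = 1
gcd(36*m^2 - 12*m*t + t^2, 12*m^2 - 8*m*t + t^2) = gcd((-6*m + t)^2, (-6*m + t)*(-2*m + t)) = -6*m + t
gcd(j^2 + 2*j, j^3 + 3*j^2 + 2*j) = j^2 + 2*j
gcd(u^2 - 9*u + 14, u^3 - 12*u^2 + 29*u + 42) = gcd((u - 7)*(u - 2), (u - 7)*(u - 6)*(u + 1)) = u - 7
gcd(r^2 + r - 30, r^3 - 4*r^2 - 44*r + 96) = r + 6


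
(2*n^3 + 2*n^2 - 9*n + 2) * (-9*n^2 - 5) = -18*n^5 - 18*n^4 + 71*n^3 - 28*n^2 + 45*n - 10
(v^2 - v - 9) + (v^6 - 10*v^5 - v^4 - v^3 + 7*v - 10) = v^6 - 10*v^5 - v^4 - v^3 + v^2 + 6*v - 19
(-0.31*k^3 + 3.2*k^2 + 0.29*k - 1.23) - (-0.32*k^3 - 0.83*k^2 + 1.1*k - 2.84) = 0.01*k^3 + 4.03*k^2 - 0.81*k + 1.61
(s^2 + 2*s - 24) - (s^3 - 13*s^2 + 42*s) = -s^3 + 14*s^2 - 40*s - 24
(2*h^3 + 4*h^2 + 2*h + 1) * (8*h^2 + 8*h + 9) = 16*h^5 + 48*h^4 + 66*h^3 + 60*h^2 + 26*h + 9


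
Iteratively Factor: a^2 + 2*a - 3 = (a + 3)*(a - 1)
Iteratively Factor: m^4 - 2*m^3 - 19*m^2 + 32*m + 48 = (m - 4)*(m^3 + 2*m^2 - 11*m - 12) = (m - 4)*(m + 4)*(m^2 - 2*m - 3) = (m - 4)*(m - 3)*(m + 4)*(m + 1)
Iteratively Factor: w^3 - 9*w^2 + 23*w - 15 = (w - 1)*(w^2 - 8*w + 15) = (w - 3)*(w - 1)*(w - 5)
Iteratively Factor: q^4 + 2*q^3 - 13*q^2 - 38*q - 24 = (q + 3)*(q^3 - q^2 - 10*q - 8) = (q + 2)*(q + 3)*(q^2 - 3*q - 4) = (q - 4)*(q + 2)*(q + 3)*(q + 1)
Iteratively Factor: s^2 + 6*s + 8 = (s + 2)*(s + 4)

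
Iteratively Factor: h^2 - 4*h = (h)*(h - 4)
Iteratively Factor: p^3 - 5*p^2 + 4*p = (p - 1)*(p^2 - 4*p) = p*(p - 1)*(p - 4)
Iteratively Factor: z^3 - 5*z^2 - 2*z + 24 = (z - 3)*(z^2 - 2*z - 8) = (z - 4)*(z - 3)*(z + 2)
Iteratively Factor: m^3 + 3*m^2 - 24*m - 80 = (m + 4)*(m^2 - m - 20) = (m + 4)^2*(m - 5)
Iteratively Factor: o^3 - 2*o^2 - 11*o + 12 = (o + 3)*(o^2 - 5*o + 4) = (o - 1)*(o + 3)*(o - 4)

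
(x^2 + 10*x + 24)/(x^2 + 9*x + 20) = (x + 6)/(x + 5)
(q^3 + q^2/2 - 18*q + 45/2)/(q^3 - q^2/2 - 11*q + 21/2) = (2*q^2 + 7*q - 15)/(2*q^2 + 5*q - 7)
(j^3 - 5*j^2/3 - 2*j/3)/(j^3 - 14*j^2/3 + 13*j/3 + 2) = j/(j - 3)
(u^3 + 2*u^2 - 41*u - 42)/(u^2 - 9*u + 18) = (u^2 + 8*u + 7)/(u - 3)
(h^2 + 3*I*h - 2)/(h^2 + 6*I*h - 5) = (h + 2*I)/(h + 5*I)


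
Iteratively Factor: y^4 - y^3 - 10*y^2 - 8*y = (y + 2)*(y^3 - 3*y^2 - 4*y) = (y + 1)*(y + 2)*(y^2 - 4*y) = y*(y + 1)*(y + 2)*(y - 4)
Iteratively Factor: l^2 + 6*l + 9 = (l + 3)*(l + 3)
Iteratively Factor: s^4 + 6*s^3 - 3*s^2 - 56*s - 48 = (s + 4)*(s^3 + 2*s^2 - 11*s - 12) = (s + 4)^2*(s^2 - 2*s - 3) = (s + 1)*(s + 4)^2*(s - 3)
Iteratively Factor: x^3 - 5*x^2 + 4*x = (x)*(x^2 - 5*x + 4) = x*(x - 1)*(x - 4)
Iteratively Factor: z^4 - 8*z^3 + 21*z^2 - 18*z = (z)*(z^3 - 8*z^2 + 21*z - 18) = z*(z - 2)*(z^2 - 6*z + 9) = z*(z - 3)*(z - 2)*(z - 3)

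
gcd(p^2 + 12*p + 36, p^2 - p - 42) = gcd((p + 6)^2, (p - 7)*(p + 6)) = p + 6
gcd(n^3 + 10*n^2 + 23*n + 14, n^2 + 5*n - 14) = n + 7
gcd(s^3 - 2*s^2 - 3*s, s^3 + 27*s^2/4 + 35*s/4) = s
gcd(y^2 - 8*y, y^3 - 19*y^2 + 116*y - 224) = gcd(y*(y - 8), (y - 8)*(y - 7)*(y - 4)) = y - 8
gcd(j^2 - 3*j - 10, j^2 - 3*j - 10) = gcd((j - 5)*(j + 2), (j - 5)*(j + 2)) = j^2 - 3*j - 10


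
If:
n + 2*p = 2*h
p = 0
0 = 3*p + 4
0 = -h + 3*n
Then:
No Solution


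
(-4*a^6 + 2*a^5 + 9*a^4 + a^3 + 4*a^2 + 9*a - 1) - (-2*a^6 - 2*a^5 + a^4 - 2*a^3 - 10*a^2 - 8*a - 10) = -2*a^6 + 4*a^5 + 8*a^4 + 3*a^3 + 14*a^2 + 17*a + 9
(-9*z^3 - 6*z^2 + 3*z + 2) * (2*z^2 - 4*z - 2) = -18*z^5 + 24*z^4 + 48*z^3 + 4*z^2 - 14*z - 4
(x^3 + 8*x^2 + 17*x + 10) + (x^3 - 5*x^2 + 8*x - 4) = 2*x^3 + 3*x^2 + 25*x + 6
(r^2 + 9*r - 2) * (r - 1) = r^3 + 8*r^2 - 11*r + 2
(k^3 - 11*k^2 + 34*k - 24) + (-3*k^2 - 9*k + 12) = k^3 - 14*k^2 + 25*k - 12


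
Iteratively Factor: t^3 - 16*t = (t - 4)*(t^2 + 4*t) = t*(t - 4)*(t + 4)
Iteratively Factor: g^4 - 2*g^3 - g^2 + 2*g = (g + 1)*(g^3 - 3*g^2 + 2*g) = (g - 2)*(g + 1)*(g^2 - g) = (g - 2)*(g - 1)*(g + 1)*(g)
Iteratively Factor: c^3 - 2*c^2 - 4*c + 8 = (c + 2)*(c^2 - 4*c + 4) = (c - 2)*(c + 2)*(c - 2)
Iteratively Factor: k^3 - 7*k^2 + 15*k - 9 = (k - 1)*(k^2 - 6*k + 9) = (k - 3)*(k - 1)*(k - 3)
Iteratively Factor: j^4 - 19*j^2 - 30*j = (j)*(j^3 - 19*j - 30) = j*(j - 5)*(j^2 + 5*j + 6) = j*(j - 5)*(j + 3)*(j + 2)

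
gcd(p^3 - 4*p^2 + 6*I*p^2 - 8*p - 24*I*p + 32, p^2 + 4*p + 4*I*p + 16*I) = p + 4*I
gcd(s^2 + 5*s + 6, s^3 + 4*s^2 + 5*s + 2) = s + 2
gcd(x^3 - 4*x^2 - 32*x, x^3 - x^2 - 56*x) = x^2 - 8*x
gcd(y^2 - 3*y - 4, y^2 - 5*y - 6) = y + 1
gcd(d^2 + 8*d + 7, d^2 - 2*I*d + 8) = 1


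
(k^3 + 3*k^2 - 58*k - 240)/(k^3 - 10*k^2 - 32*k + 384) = (k + 5)/(k - 8)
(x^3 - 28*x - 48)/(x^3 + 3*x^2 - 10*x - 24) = (x - 6)/(x - 3)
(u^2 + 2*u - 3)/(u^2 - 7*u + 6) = (u + 3)/(u - 6)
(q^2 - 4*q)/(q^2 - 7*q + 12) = q/(q - 3)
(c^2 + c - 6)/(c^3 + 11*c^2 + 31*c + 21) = (c - 2)/(c^2 + 8*c + 7)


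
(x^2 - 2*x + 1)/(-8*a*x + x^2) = (-x^2 + 2*x - 1)/(x*(8*a - x))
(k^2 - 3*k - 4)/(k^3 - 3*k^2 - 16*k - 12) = (k - 4)/(k^2 - 4*k - 12)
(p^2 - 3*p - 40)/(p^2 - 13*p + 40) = (p + 5)/(p - 5)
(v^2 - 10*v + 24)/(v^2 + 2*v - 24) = (v - 6)/(v + 6)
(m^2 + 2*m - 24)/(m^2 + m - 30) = (m - 4)/(m - 5)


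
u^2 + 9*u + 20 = (u + 4)*(u + 5)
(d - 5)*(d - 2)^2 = d^3 - 9*d^2 + 24*d - 20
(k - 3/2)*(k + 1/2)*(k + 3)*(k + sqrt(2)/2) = k^4 + sqrt(2)*k^3/2 + 2*k^3 - 15*k^2/4 + sqrt(2)*k^2 - 15*sqrt(2)*k/8 - 9*k/4 - 9*sqrt(2)/8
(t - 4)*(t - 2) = t^2 - 6*t + 8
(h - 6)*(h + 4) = h^2 - 2*h - 24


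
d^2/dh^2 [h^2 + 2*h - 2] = 2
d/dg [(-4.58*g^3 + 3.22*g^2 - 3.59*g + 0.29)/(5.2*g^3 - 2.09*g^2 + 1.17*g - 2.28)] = (-7.1718*g^4 + 26.6188*g^3 + 23.0675*g^2 - 13.471*g + 7.8459)/(27.04*g^6 - 21.736*g^5 + 16.5361*g^4 - 28.6026*g^3 + 10.8993*g^2 - 5.3352*g + 5.1984)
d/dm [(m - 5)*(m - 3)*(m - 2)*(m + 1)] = 4*m^3 - 27*m^2 + 42*m + 1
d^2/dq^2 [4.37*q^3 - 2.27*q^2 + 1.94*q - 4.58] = 26.22*q - 4.54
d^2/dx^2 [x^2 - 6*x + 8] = 2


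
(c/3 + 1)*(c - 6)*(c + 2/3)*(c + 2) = c^4/3 - c^3/9 - 74*c^2/9 - 52*c/3 - 8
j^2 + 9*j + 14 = (j + 2)*(j + 7)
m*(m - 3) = m^2 - 3*m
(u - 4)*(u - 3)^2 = u^3 - 10*u^2 + 33*u - 36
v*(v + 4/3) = v^2 + 4*v/3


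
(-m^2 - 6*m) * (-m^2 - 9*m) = m^4 + 15*m^3 + 54*m^2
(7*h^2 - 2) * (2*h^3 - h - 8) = 14*h^5 - 11*h^3 - 56*h^2 + 2*h + 16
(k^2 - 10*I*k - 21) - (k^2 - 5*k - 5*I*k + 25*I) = 5*k - 5*I*k - 21 - 25*I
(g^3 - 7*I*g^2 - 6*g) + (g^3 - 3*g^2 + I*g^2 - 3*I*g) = 2*g^3 - 3*g^2 - 6*I*g^2 - 6*g - 3*I*g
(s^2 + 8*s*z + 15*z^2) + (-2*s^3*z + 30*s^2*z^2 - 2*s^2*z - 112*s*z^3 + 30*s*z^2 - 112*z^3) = -2*s^3*z + 30*s^2*z^2 - 2*s^2*z + s^2 - 112*s*z^3 + 30*s*z^2 + 8*s*z - 112*z^3 + 15*z^2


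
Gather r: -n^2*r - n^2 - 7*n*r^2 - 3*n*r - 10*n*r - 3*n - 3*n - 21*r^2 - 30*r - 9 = -n^2 - 6*n + r^2*(-7*n - 21) + r*(-n^2 - 13*n - 30) - 9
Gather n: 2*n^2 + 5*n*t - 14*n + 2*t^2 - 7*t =2*n^2 + n*(5*t - 14) + 2*t^2 - 7*t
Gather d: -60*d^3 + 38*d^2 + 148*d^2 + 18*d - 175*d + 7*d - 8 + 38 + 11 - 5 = -60*d^3 + 186*d^2 - 150*d + 36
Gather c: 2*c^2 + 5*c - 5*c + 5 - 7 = 2*c^2 - 2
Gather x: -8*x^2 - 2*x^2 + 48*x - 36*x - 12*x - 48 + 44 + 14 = 10 - 10*x^2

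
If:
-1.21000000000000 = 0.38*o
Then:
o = -3.18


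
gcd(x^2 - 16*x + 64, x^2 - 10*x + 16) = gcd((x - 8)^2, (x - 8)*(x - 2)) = x - 8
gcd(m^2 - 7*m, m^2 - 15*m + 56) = m - 7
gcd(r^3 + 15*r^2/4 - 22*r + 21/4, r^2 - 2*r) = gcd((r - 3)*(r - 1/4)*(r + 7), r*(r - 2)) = 1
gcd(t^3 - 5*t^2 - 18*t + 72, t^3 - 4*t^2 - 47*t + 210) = t - 6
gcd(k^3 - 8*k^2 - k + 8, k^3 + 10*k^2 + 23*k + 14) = k + 1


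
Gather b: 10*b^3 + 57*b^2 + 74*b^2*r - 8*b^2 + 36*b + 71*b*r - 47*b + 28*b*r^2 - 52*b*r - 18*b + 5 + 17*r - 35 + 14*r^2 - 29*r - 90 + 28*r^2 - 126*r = 10*b^3 + b^2*(74*r + 49) + b*(28*r^2 + 19*r - 29) + 42*r^2 - 138*r - 120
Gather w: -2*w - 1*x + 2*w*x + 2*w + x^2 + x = 2*w*x + x^2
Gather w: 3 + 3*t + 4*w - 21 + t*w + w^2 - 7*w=3*t + w^2 + w*(t - 3) - 18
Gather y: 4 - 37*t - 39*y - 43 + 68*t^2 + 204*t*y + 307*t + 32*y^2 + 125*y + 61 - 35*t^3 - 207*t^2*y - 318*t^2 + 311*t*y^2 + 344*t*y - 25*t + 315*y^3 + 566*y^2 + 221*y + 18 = -35*t^3 - 250*t^2 + 245*t + 315*y^3 + y^2*(311*t + 598) + y*(-207*t^2 + 548*t + 307) + 40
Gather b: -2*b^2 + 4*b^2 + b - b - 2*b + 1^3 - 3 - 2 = 2*b^2 - 2*b - 4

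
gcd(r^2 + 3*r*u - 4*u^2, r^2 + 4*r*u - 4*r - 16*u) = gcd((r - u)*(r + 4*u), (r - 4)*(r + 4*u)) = r + 4*u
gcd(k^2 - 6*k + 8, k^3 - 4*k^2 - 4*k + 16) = k^2 - 6*k + 8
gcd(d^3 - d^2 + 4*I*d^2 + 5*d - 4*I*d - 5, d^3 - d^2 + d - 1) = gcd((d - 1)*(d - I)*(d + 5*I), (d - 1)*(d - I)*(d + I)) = d^2 + d*(-1 - I) + I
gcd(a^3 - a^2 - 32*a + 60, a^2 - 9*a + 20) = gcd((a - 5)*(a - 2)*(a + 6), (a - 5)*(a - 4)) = a - 5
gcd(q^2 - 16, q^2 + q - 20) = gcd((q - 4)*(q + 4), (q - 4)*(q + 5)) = q - 4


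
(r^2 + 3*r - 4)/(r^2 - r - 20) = (r - 1)/(r - 5)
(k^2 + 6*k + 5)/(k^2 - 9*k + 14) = (k^2 + 6*k + 5)/(k^2 - 9*k + 14)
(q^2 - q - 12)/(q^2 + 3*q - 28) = (q + 3)/(q + 7)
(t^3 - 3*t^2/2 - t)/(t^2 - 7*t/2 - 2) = t*(t - 2)/(t - 4)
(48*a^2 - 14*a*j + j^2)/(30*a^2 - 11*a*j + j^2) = (8*a - j)/(5*a - j)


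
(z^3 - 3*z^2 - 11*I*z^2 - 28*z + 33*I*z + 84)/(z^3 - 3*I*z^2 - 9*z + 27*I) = (z^2 - 11*I*z - 28)/(z^2 + 3*z*(1 - I) - 9*I)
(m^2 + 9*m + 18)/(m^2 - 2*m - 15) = (m + 6)/(m - 5)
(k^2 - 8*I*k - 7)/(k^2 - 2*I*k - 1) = (k - 7*I)/(k - I)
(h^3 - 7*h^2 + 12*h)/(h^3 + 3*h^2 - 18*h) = (h - 4)/(h + 6)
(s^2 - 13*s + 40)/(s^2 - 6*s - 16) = (s - 5)/(s + 2)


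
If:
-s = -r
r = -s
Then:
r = 0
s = 0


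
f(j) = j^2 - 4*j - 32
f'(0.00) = -4.00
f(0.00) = -32.00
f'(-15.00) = -34.00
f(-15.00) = 253.00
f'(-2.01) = -8.02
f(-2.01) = -19.92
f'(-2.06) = -8.12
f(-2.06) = -19.52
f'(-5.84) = -15.68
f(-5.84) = 25.47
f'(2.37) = 0.74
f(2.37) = -35.86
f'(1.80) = -0.40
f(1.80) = -35.96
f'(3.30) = 2.60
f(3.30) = -34.31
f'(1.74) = -0.52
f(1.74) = -35.93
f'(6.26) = 8.52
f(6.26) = -17.85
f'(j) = 2*j - 4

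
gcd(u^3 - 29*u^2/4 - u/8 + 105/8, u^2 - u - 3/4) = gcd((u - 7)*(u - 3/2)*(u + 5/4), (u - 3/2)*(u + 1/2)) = u - 3/2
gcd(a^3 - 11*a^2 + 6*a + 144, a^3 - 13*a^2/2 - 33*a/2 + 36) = a^2 - 5*a - 24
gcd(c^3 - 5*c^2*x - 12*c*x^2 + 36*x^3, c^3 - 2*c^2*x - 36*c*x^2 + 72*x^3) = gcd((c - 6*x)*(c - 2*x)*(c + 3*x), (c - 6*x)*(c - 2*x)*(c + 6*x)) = c^2 - 8*c*x + 12*x^2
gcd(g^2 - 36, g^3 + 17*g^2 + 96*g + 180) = g + 6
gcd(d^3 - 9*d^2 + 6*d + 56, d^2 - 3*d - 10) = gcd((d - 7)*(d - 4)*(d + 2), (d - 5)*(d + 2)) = d + 2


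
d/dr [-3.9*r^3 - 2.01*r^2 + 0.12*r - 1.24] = -11.7*r^2 - 4.02*r + 0.12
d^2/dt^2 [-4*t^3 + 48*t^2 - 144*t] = 96 - 24*t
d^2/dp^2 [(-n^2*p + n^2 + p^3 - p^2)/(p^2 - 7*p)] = 2*(-n^2*p^3 + 3*n^2*p^2 - 21*n^2*p + 49*n^2 + 42*p^3)/(p^3*(p^3 - 21*p^2 + 147*p - 343))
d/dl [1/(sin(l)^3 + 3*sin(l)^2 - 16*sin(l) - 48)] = (-3*sin(l)^2 - 6*sin(l) + 16)*cos(l)/(sin(l)^3 + 3*sin(l)^2 - 16*sin(l) - 48)^2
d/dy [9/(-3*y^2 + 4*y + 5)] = 18*(3*y - 2)/(-3*y^2 + 4*y + 5)^2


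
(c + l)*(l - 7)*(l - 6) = c*l^2 - 13*c*l + 42*c + l^3 - 13*l^2 + 42*l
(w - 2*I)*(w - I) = w^2 - 3*I*w - 2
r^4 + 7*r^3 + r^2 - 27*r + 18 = (r - 1)^2*(r + 3)*(r + 6)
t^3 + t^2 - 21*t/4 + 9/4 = (t - 3/2)*(t - 1/2)*(t + 3)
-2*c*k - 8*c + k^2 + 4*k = (-2*c + k)*(k + 4)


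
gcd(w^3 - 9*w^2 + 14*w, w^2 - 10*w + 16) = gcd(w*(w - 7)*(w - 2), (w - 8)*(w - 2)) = w - 2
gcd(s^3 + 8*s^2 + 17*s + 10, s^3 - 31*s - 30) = s^2 + 6*s + 5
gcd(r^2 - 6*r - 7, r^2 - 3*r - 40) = 1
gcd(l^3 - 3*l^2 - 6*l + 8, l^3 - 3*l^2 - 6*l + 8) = l^3 - 3*l^2 - 6*l + 8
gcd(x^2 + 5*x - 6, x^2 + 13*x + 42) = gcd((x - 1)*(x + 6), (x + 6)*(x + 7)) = x + 6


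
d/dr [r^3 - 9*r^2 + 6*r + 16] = 3*r^2 - 18*r + 6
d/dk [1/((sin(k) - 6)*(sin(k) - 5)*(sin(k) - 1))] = (-3*sin(k)^2 + 24*sin(k) - 41)*cos(k)/((sin(k) - 6)^2*(sin(k) - 5)^2*(sin(k) - 1)^2)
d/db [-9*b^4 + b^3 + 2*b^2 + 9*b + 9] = -36*b^3 + 3*b^2 + 4*b + 9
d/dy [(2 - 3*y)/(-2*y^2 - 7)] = (-6*y^2 + 8*y + 21)/(4*y^4 + 28*y^2 + 49)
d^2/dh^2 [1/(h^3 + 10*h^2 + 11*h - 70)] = 2*(-(3*h + 10)*(h^3 + 10*h^2 + 11*h - 70) + (3*h^2 + 20*h + 11)^2)/(h^3 + 10*h^2 + 11*h - 70)^3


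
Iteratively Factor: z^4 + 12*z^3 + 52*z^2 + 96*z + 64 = (z + 2)*(z^3 + 10*z^2 + 32*z + 32) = (z + 2)*(z + 4)*(z^2 + 6*z + 8) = (z + 2)^2*(z + 4)*(z + 4)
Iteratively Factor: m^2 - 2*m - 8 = (m - 4)*(m + 2)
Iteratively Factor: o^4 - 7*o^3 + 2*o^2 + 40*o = (o + 2)*(o^3 - 9*o^2 + 20*o) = (o - 4)*(o + 2)*(o^2 - 5*o) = o*(o - 4)*(o + 2)*(o - 5)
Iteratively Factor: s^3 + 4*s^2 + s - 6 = (s + 2)*(s^2 + 2*s - 3) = (s + 2)*(s + 3)*(s - 1)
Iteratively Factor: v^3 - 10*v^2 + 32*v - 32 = (v - 4)*(v^2 - 6*v + 8) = (v - 4)*(v - 2)*(v - 4)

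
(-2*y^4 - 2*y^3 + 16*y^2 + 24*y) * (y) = -2*y^5 - 2*y^4 + 16*y^3 + 24*y^2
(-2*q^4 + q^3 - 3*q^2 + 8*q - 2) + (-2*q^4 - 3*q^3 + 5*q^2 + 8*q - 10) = -4*q^4 - 2*q^3 + 2*q^2 + 16*q - 12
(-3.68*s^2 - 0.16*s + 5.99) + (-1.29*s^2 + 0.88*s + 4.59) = -4.97*s^2 + 0.72*s + 10.58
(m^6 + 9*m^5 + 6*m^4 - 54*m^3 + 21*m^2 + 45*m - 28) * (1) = m^6 + 9*m^5 + 6*m^4 - 54*m^3 + 21*m^2 + 45*m - 28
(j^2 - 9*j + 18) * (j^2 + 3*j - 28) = j^4 - 6*j^3 - 37*j^2 + 306*j - 504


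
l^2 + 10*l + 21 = (l + 3)*(l + 7)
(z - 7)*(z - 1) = z^2 - 8*z + 7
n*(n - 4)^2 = n^3 - 8*n^2 + 16*n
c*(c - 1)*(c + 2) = c^3 + c^2 - 2*c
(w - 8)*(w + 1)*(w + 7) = w^3 - 57*w - 56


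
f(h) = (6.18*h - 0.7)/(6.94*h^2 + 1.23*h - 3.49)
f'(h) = (-13.88*h - 1.23)*(6.18*h - 0.7)/(6.94*h^2 + 1.23*h - 3.49)^2 + 6.18/(6.94*h^2 + 1.23*h - 3.49)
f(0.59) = -8.45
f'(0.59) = -246.24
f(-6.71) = -0.14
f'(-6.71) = -0.02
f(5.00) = 0.17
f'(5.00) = -0.03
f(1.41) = 0.67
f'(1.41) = -0.64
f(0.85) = 1.77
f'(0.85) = -6.58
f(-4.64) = -0.21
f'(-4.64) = -0.05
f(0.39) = -0.87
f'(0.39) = -6.13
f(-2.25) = -0.51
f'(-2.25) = -0.31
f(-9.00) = -0.10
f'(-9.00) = -0.01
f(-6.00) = -0.16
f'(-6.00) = -0.03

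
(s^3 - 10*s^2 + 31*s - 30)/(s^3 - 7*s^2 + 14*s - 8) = (s^2 - 8*s + 15)/(s^2 - 5*s + 4)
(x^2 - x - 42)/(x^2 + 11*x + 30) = (x - 7)/(x + 5)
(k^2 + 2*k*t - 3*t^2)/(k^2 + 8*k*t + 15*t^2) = (k - t)/(k + 5*t)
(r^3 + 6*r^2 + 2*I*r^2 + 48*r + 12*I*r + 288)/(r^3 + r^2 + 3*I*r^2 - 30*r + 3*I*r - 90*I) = (r^2 + 2*I*r + 48)/(r^2 + r*(-5 + 3*I) - 15*I)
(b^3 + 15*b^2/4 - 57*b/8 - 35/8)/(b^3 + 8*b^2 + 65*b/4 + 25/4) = (4*b - 7)/(2*(2*b + 5))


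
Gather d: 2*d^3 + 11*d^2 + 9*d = 2*d^3 + 11*d^2 + 9*d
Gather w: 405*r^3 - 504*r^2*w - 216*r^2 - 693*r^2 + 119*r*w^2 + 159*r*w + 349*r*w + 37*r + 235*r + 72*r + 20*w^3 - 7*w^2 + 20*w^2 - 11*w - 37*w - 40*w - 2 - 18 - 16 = 405*r^3 - 909*r^2 + 344*r + 20*w^3 + w^2*(119*r + 13) + w*(-504*r^2 + 508*r - 88) - 36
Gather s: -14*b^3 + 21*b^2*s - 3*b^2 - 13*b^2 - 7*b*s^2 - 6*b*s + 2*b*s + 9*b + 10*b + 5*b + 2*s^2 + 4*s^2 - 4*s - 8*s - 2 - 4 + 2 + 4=-14*b^3 - 16*b^2 + 24*b + s^2*(6 - 7*b) + s*(21*b^2 - 4*b - 12)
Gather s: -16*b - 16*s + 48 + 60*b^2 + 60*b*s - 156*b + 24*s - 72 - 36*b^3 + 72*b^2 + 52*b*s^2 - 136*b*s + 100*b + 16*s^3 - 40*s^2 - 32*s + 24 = -36*b^3 + 132*b^2 - 72*b + 16*s^3 + s^2*(52*b - 40) + s*(-76*b - 24)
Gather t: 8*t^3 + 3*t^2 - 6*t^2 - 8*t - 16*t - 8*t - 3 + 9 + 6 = 8*t^3 - 3*t^2 - 32*t + 12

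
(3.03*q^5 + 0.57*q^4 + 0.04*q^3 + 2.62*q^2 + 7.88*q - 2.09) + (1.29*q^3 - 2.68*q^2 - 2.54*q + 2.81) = 3.03*q^5 + 0.57*q^4 + 1.33*q^3 - 0.0600000000000001*q^2 + 5.34*q + 0.72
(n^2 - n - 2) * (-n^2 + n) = -n^4 + 2*n^3 + n^2 - 2*n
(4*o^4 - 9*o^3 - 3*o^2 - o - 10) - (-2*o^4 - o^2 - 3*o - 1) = 6*o^4 - 9*o^3 - 2*o^2 + 2*o - 9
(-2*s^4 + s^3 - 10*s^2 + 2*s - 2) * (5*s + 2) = -10*s^5 + s^4 - 48*s^3 - 10*s^2 - 6*s - 4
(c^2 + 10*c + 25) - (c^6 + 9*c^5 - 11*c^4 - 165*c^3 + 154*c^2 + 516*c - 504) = -c^6 - 9*c^5 + 11*c^4 + 165*c^3 - 153*c^2 - 506*c + 529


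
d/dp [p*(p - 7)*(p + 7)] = 3*p^2 - 49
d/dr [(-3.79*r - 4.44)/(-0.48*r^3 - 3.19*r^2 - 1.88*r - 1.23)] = (1.8192*r^3 + 12.0901*r^2 + 7.1252*r - (3.79*r + 4.44)*(1.44*r^2 + 6.38*r + 1.88) + 4.6617)/(0.48*r^3 + 3.19*r^2 + 1.88*r + 1.23)^2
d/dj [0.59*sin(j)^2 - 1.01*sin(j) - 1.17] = (1.18*sin(j) - 1.01)*cos(j)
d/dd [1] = 0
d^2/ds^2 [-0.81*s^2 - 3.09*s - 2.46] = -1.62000000000000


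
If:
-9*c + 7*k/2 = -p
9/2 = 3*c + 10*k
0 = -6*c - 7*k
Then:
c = -21/26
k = 9/13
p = -126/13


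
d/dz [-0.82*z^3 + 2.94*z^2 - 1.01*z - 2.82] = -2.46*z^2 + 5.88*z - 1.01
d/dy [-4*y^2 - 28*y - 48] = -8*y - 28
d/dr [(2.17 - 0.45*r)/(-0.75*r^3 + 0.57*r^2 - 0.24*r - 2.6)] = (-0.675*r^3 + 5.139*r^2 - 2.4738*r + 1.6908)/(0.5625*r^6 - 0.855*r^5 + 0.6849*r^4 + 3.6264*r^3 - 2.9064*r^2 + 1.248*r + 6.76)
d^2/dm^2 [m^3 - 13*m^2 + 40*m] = 6*m - 26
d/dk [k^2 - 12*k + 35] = 2*k - 12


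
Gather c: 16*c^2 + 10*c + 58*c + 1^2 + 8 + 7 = 16*c^2 + 68*c + 16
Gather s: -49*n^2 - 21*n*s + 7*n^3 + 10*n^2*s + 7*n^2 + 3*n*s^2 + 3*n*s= 7*n^3 - 42*n^2 + 3*n*s^2 + s*(10*n^2 - 18*n)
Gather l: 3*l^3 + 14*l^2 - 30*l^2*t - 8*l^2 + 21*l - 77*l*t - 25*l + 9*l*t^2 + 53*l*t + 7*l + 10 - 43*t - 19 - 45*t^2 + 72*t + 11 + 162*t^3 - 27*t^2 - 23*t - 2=3*l^3 + l^2*(6 - 30*t) + l*(9*t^2 - 24*t + 3) + 162*t^3 - 72*t^2 + 6*t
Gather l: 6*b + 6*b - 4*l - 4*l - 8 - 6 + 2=12*b - 8*l - 12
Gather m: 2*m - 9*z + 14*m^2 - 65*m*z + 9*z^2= 14*m^2 + m*(2 - 65*z) + 9*z^2 - 9*z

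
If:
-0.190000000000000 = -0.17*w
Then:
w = 1.12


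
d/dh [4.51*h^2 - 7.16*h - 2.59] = 9.02*h - 7.16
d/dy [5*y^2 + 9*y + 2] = 10*y + 9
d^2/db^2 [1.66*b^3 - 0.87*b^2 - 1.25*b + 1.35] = 9.96*b - 1.74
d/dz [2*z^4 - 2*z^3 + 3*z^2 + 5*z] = 8*z^3 - 6*z^2 + 6*z + 5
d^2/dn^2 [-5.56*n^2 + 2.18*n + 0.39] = -11.1200000000000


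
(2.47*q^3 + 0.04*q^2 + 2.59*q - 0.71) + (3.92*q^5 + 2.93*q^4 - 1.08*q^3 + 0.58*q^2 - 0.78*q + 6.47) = 3.92*q^5 + 2.93*q^4 + 1.39*q^3 + 0.62*q^2 + 1.81*q + 5.76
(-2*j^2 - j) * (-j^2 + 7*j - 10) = 2*j^4 - 13*j^3 + 13*j^2 + 10*j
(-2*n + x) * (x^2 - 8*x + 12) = -2*n*x^2 + 16*n*x - 24*n + x^3 - 8*x^2 + 12*x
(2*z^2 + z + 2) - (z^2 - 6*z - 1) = z^2 + 7*z + 3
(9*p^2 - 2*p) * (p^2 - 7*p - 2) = 9*p^4 - 65*p^3 - 4*p^2 + 4*p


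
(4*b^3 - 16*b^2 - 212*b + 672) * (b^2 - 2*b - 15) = 4*b^5 - 24*b^4 - 240*b^3 + 1336*b^2 + 1836*b - 10080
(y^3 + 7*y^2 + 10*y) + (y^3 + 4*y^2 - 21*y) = 2*y^3 + 11*y^2 - 11*y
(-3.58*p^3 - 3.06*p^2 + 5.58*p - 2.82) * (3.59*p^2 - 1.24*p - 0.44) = -12.8522*p^5 - 6.5462*p^4 + 25.4018*p^3 - 15.6966*p^2 + 1.0416*p + 1.2408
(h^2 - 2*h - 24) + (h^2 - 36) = 2*h^2 - 2*h - 60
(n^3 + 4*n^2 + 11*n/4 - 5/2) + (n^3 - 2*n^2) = 2*n^3 + 2*n^2 + 11*n/4 - 5/2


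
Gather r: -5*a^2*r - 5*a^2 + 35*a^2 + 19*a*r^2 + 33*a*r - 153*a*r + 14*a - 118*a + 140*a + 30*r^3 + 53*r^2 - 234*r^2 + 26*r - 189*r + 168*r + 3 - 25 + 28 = 30*a^2 + 36*a + 30*r^3 + r^2*(19*a - 181) + r*(-5*a^2 - 120*a + 5) + 6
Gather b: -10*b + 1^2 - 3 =-10*b - 2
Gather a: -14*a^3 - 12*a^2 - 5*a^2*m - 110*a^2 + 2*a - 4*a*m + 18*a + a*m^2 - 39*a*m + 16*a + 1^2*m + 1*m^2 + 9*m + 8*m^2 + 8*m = -14*a^3 + a^2*(-5*m - 122) + a*(m^2 - 43*m + 36) + 9*m^2 + 18*m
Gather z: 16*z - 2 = 16*z - 2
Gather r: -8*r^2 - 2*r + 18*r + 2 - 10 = -8*r^2 + 16*r - 8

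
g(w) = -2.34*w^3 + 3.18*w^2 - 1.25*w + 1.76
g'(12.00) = -935.81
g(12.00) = -3598.84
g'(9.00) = -512.63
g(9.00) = -1457.77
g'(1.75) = -11.62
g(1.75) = -3.23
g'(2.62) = -32.77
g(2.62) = -21.77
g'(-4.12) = -146.61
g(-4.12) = 224.54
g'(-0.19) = -2.71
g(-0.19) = 2.13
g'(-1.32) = -21.88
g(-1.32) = 14.33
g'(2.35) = -25.07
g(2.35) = -13.98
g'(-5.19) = -223.35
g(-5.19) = 421.03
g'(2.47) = -28.37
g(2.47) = -17.19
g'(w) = -7.02*w^2 + 6.36*w - 1.25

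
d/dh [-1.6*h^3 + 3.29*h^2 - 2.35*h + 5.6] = -4.8*h^2 + 6.58*h - 2.35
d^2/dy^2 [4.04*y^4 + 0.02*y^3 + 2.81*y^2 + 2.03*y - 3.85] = 48.48*y^2 + 0.12*y + 5.62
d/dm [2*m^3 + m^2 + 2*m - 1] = 6*m^2 + 2*m + 2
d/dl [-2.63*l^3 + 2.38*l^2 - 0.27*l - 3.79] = -7.89*l^2 + 4.76*l - 0.27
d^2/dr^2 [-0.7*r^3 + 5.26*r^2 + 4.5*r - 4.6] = 10.52 - 4.2*r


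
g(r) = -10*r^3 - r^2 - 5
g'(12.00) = -4344.00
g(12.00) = -17429.00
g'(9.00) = -2448.00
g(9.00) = -7376.00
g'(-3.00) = -264.00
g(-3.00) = 256.00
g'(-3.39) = -337.98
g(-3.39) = 373.09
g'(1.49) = -69.58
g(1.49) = -40.30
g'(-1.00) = -28.00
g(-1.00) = 4.00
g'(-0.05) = 0.02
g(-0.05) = -5.00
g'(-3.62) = -385.89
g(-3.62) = 456.27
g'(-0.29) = -1.94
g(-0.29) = -4.84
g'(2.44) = -183.49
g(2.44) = -156.22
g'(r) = -30*r^2 - 2*r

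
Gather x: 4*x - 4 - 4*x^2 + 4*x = -4*x^2 + 8*x - 4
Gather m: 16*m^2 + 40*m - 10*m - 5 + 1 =16*m^2 + 30*m - 4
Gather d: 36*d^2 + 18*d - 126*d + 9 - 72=36*d^2 - 108*d - 63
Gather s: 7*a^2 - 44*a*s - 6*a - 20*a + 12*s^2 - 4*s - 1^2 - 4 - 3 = 7*a^2 - 26*a + 12*s^2 + s*(-44*a - 4) - 8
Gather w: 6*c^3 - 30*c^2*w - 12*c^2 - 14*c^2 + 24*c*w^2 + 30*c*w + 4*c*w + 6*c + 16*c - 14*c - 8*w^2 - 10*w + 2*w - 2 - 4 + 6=6*c^3 - 26*c^2 + 8*c + w^2*(24*c - 8) + w*(-30*c^2 + 34*c - 8)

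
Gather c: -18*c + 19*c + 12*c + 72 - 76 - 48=13*c - 52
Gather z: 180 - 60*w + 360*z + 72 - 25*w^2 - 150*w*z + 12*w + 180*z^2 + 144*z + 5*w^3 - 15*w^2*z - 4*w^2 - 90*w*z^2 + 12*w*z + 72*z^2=5*w^3 - 29*w^2 - 48*w + z^2*(252 - 90*w) + z*(-15*w^2 - 138*w + 504) + 252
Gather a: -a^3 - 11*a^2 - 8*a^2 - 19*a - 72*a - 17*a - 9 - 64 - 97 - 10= -a^3 - 19*a^2 - 108*a - 180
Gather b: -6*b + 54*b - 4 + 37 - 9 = 48*b + 24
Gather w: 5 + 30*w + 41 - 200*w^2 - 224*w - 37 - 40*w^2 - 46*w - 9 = -240*w^2 - 240*w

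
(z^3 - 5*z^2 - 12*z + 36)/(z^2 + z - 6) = z - 6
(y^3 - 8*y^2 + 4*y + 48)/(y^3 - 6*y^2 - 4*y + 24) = (y - 4)/(y - 2)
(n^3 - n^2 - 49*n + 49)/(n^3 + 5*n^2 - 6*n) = (n^2 - 49)/(n*(n + 6))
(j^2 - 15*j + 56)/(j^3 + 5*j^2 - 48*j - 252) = (j - 8)/(j^2 + 12*j + 36)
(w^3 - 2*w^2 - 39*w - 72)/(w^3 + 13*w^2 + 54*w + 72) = (w^2 - 5*w - 24)/(w^2 + 10*w + 24)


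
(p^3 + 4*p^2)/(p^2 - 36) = p^2*(p + 4)/(p^2 - 36)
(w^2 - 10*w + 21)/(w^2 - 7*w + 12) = (w - 7)/(w - 4)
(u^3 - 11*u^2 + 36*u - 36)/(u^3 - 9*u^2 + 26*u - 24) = (u - 6)/(u - 4)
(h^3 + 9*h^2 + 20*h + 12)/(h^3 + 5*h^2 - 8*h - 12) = (h + 2)/(h - 2)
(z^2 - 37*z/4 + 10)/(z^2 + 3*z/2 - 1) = (4*z^2 - 37*z + 40)/(2*(2*z^2 + 3*z - 2))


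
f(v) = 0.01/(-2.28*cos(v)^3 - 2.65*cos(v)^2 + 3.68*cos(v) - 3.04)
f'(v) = 0.01*(-6.84*sin(v)*cos(v)^2 - 5.3*sin(v)*cos(v) + 3.68*sin(v))/(-2.28*cos(v)^3 - 2.65*cos(v)^2 + 3.68*cos(v) - 3.04)^2 = (-0.0684*cos(v)^2 - 0.053*cos(v) + 0.0368)*sin(v)/(2.28*cos(v)^3 + 2.65*cos(v)^2 - 3.68*cos(v) + 3.04)^2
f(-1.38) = -0.00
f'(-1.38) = -0.00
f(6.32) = -0.00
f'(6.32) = -0.00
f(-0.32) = -0.00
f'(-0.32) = 0.00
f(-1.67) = -0.00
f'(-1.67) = -0.00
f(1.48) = -0.00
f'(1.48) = 0.00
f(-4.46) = -0.00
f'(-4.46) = 0.00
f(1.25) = -0.00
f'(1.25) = 0.00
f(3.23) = -0.00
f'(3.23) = -0.00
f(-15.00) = 0.00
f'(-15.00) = 0.00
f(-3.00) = 0.00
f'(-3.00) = 0.00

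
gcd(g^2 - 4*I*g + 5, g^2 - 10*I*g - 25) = g - 5*I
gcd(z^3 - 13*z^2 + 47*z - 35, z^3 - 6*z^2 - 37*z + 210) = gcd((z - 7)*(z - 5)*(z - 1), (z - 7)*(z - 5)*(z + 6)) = z^2 - 12*z + 35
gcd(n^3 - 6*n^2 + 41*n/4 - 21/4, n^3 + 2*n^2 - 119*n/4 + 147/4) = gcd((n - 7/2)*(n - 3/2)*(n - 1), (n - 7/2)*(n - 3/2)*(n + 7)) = n^2 - 5*n + 21/4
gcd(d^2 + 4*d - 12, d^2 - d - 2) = d - 2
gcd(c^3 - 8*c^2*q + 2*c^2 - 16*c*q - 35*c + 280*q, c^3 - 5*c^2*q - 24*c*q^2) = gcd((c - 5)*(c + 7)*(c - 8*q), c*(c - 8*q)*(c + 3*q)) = -c + 8*q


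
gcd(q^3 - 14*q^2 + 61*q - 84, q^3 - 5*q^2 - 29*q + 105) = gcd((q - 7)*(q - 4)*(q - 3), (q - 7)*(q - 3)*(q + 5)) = q^2 - 10*q + 21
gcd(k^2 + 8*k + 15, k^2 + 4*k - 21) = 1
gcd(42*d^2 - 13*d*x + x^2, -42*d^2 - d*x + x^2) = -7*d + x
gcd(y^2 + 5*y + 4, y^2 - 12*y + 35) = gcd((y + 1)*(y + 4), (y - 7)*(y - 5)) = 1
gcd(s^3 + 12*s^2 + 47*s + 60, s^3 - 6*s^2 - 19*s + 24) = s + 3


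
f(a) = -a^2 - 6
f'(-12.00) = 24.00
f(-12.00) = -150.00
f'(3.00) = -6.00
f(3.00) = -15.00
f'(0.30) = -0.60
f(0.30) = -6.09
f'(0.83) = -1.66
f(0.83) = -6.69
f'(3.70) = -7.40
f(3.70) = -19.69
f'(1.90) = -3.80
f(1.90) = -9.61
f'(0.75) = -1.50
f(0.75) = -6.56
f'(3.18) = -6.36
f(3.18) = -16.11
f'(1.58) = -3.16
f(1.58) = -8.50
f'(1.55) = -3.10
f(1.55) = -8.40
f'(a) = -2*a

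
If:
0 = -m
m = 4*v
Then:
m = 0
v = 0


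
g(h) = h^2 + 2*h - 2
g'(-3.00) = -4.00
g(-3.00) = 1.00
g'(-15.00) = -28.00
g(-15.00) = 193.00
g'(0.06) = 2.12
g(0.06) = -1.88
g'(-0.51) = 0.98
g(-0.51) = -2.76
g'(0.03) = 2.06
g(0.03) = -1.94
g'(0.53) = 3.06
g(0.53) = -0.66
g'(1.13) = 4.26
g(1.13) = 1.54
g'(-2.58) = -3.16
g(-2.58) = -0.50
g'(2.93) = 7.86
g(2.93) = 12.44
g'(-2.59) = -3.18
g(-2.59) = -0.47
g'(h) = 2*h + 2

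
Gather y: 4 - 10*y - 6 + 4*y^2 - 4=4*y^2 - 10*y - 6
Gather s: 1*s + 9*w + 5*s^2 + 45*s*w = 5*s^2 + s*(45*w + 1) + 9*w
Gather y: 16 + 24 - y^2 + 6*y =-y^2 + 6*y + 40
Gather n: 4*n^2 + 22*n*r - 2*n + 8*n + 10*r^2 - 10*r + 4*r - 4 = 4*n^2 + n*(22*r + 6) + 10*r^2 - 6*r - 4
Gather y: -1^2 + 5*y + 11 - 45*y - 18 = -40*y - 8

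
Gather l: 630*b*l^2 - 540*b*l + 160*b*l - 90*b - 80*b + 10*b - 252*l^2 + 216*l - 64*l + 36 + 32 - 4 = -160*b + l^2*(630*b - 252) + l*(152 - 380*b) + 64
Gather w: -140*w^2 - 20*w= -140*w^2 - 20*w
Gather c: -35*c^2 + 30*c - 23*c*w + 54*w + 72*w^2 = -35*c^2 + c*(30 - 23*w) + 72*w^2 + 54*w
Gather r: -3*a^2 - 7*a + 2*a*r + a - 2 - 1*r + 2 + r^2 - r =-3*a^2 - 6*a + r^2 + r*(2*a - 2)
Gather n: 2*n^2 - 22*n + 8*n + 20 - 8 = 2*n^2 - 14*n + 12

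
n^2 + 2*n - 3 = (n - 1)*(n + 3)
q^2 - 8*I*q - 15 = (q - 5*I)*(q - 3*I)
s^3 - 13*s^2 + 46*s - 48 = (s - 8)*(s - 3)*(s - 2)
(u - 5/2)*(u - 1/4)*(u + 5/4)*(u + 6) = u^4 + 9*u^3/2 - 189*u^2/16 - 515*u/32 + 75/16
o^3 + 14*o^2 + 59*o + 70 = (o + 2)*(o + 5)*(o + 7)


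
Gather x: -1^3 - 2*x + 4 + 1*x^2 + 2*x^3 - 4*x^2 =2*x^3 - 3*x^2 - 2*x + 3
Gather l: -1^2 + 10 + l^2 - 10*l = l^2 - 10*l + 9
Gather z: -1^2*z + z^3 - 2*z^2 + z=z^3 - 2*z^2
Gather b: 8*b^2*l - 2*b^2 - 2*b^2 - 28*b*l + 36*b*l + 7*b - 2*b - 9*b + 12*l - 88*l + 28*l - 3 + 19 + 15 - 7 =b^2*(8*l - 4) + b*(8*l - 4) - 48*l + 24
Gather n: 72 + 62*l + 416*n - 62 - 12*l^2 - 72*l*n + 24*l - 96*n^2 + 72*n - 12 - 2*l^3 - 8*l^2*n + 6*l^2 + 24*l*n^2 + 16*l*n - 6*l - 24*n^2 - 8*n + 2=-2*l^3 - 6*l^2 + 80*l + n^2*(24*l - 120) + n*(-8*l^2 - 56*l + 480)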